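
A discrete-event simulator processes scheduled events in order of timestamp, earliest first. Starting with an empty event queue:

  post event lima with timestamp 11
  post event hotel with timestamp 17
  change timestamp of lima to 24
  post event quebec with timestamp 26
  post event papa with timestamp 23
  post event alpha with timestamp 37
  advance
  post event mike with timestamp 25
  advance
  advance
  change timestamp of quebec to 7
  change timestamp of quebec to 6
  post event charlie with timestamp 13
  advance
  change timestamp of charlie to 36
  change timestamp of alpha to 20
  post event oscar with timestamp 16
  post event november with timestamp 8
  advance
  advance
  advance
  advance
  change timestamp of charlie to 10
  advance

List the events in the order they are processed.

add lima (timestamp 11) → {lima:11}
add hotel (timestamp 17) → {lima:11, hotel:17}
update lima to timestamp 24 → {hotel:17, lima:24}
add quebec (timestamp 26) → {hotel:17, lima:24, quebec:26}
add papa (timestamp 23) → {hotel:17, papa:23, lima:24, quebec:26}
add alpha (timestamp 37) → {hotel:17, papa:23, lima:24, quebec:26, alpha:37}
advance → hotel; now {papa:23, lima:24, quebec:26, alpha:37}
add mike (timestamp 25) → {papa:23, lima:24, mike:25, quebec:26, alpha:37}
advance → papa; now {lima:24, mike:25, quebec:26, alpha:37}
advance → lima; now {mike:25, quebec:26, alpha:37}
update quebec to timestamp 7 → {quebec:7, mike:25, alpha:37}
update quebec to timestamp 6 → {quebec:6, mike:25, alpha:37}
add charlie (timestamp 13) → {quebec:6, charlie:13, mike:25, alpha:37}
advance → quebec; now {charlie:13, mike:25, alpha:37}
update charlie to timestamp 36 → {mike:25, charlie:36, alpha:37}
update alpha to timestamp 20 → {alpha:20, mike:25, charlie:36}
add oscar (timestamp 16) → {oscar:16, alpha:20, mike:25, charlie:36}
add november (timestamp 8) → {november:8, oscar:16, alpha:20, mike:25, charlie:36}
advance → november; now {oscar:16, alpha:20, mike:25, charlie:36}
advance → oscar; now {alpha:20, mike:25, charlie:36}
advance → alpha; now {mike:25, charlie:36}
advance → mike; now {charlie:36}
update charlie to timestamp 10 → {charlie:10}
advance → charlie; now {}

hotel → papa → lima → quebec → november → oscar → alpha → mike → charlie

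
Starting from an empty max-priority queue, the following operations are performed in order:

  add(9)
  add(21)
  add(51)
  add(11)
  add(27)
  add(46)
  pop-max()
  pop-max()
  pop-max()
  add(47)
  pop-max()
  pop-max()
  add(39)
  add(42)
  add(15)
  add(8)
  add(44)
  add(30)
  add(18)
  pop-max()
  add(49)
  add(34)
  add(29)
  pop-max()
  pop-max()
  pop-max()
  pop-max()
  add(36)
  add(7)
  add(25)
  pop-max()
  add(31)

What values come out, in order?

insert 9 → {9}
insert 21 → {21, 9}
insert 51 → {51, 21, 9}
insert 11 → {51, 21, 11, 9}
insert 27 → {51, 27, 21, 11, 9}
insert 46 → {51, 46, 27, 21, 11, 9}
pop-max → 51; now {46, 27, 21, 11, 9}
pop-max → 46; now {27, 21, 11, 9}
pop-max → 27; now {21, 11, 9}
insert 47 → {47, 21, 11, 9}
pop-max → 47; now {21, 11, 9}
pop-max → 21; now {11, 9}
insert 39 → {39, 11, 9}
insert 42 → {42, 39, 11, 9}
insert 15 → {42, 39, 15, 11, 9}
insert 8 → {42, 39, 15, 11, 9, 8}
insert 44 → {44, 42, 39, 15, 11, 9, 8}
insert 30 → {44, 42, 39, 30, 15, 11, 9, 8}
insert 18 → {44, 42, 39, 30, 18, 15, 11, 9, 8}
pop-max → 44; now {42, 39, 30, 18, 15, 11, 9, 8}
insert 49 → {49, 42, 39, 30, 18, 15, 11, 9, 8}
insert 34 → {49, 42, 39, 34, 30, 18, 15, 11, 9, 8}
insert 29 → {49, 42, 39, 34, 30, 29, 18, 15, 11, 9, 8}
pop-max → 49; now {42, 39, 34, 30, 29, 18, 15, 11, 9, 8}
pop-max → 42; now {39, 34, 30, 29, 18, 15, 11, 9, 8}
pop-max → 39; now {34, 30, 29, 18, 15, 11, 9, 8}
pop-max → 34; now {30, 29, 18, 15, 11, 9, 8}
insert 36 → {36, 30, 29, 18, 15, 11, 9, 8}
insert 7 → {36, 30, 29, 18, 15, 11, 9, 8, 7}
insert 25 → {36, 30, 29, 25, 18, 15, 11, 9, 8, 7}
pop-max → 36; now {30, 29, 25, 18, 15, 11, 9, 8, 7}
insert 31 → {31, 30, 29, 25, 18, 15, 11, 9, 8, 7}

51, 46, 27, 47, 21, 44, 49, 42, 39, 34, 36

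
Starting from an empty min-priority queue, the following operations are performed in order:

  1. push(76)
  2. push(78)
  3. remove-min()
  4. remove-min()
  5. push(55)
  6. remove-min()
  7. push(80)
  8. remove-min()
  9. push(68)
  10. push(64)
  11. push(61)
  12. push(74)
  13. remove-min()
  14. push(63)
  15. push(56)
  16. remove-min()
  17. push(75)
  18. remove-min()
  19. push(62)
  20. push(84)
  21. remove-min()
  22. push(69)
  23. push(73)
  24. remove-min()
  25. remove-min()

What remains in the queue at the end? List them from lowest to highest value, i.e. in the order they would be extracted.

69, 73, 74, 75, 84

insert 76 → {76}
insert 78 → {76, 78}
remove-min → 76; now {78}
remove-min → 78; now {}
insert 55 → {55}
remove-min → 55; now {}
insert 80 → {80}
remove-min → 80; now {}
insert 68 → {68}
insert 64 → {64, 68}
insert 61 → {61, 64, 68}
insert 74 → {61, 64, 68, 74}
remove-min → 61; now {64, 68, 74}
insert 63 → {63, 64, 68, 74}
insert 56 → {56, 63, 64, 68, 74}
remove-min → 56; now {63, 64, 68, 74}
insert 75 → {63, 64, 68, 74, 75}
remove-min → 63; now {64, 68, 74, 75}
insert 62 → {62, 64, 68, 74, 75}
insert 84 → {62, 64, 68, 74, 75, 84}
remove-min → 62; now {64, 68, 74, 75, 84}
insert 69 → {64, 68, 69, 74, 75, 84}
insert 73 → {64, 68, 69, 73, 74, 75, 84}
remove-min → 64; now {68, 69, 73, 74, 75, 84}
remove-min → 68; now {69, 73, 74, 75, 84}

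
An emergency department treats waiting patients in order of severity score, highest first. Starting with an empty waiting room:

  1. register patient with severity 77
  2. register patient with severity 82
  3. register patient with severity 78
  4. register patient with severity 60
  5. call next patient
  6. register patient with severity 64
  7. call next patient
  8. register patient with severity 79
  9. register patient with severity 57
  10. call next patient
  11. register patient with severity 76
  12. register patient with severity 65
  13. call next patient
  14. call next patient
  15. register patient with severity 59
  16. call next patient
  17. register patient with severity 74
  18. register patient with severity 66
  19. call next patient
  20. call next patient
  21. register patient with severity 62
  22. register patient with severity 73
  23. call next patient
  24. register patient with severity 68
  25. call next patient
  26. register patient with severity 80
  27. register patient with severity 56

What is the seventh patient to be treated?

insert 77 → {77}
insert 82 → {82, 77}
insert 78 → {82, 78, 77}
insert 60 → {82, 78, 77, 60}
call next patient → 82; now {78, 77, 60}
insert 64 → {78, 77, 64, 60}
call next patient → 78; now {77, 64, 60}
insert 79 → {79, 77, 64, 60}
insert 57 → {79, 77, 64, 60, 57}
call next patient → 79; now {77, 64, 60, 57}
insert 76 → {77, 76, 64, 60, 57}
insert 65 → {77, 76, 65, 64, 60, 57}
call next patient → 77; now {76, 65, 64, 60, 57}
call next patient → 76; now {65, 64, 60, 57}
insert 59 → {65, 64, 60, 59, 57}
call next patient → 65; now {64, 60, 59, 57}
insert 74 → {74, 64, 60, 59, 57}
insert 66 → {74, 66, 64, 60, 59, 57}
call next patient → 74; now {66, 64, 60, 59, 57}
call next patient → 66; now {64, 60, 59, 57}
insert 62 → {64, 62, 60, 59, 57}
insert 73 → {73, 64, 62, 60, 59, 57}
call next patient → 73; now {64, 62, 60, 59, 57}
insert 68 → {68, 64, 62, 60, 59, 57}
call next patient → 68; now {64, 62, 60, 59, 57}
insert 80 → {80, 64, 62, 60, 59, 57}
insert 56 → {80, 64, 62, 60, 59, 57, 56}

74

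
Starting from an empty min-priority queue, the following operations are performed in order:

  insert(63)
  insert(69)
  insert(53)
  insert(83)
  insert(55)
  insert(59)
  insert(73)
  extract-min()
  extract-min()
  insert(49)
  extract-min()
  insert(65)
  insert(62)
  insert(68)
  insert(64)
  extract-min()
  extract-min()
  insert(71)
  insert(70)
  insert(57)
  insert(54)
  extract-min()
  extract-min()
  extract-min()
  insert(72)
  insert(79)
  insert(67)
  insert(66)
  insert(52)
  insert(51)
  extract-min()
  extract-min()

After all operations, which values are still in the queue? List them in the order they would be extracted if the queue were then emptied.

64 → 65 → 66 → 67 → 68 → 69 → 70 → 71 → 72 → 73 → 79 → 83

insert 63 → {63}
insert 69 → {63, 69}
insert 53 → {53, 63, 69}
insert 83 → {53, 63, 69, 83}
insert 55 → {53, 55, 63, 69, 83}
insert 59 → {53, 55, 59, 63, 69, 83}
insert 73 → {53, 55, 59, 63, 69, 73, 83}
extract-min → 53; now {55, 59, 63, 69, 73, 83}
extract-min → 55; now {59, 63, 69, 73, 83}
insert 49 → {49, 59, 63, 69, 73, 83}
extract-min → 49; now {59, 63, 69, 73, 83}
insert 65 → {59, 63, 65, 69, 73, 83}
insert 62 → {59, 62, 63, 65, 69, 73, 83}
insert 68 → {59, 62, 63, 65, 68, 69, 73, 83}
insert 64 → {59, 62, 63, 64, 65, 68, 69, 73, 83}
extract-min → 59; now {62, 63, 64, 65, 68, 69, 73, 83}
extract-min → 62; now {63, 64, 65, 68, 69, 73, 83}
insert 71 → {63, 64, 65, 68, 69, 71, 73, 83}
insert 70 → {63, 64, 65, 68, 69, 70, 71, 73, 83}
insert 57 → {57, 63, 64, 65, 68, 69, 70, 71, 73, 83}
insert 54 → {54, 57, 63, 64, 65, 68, 69, 70, 71, 73, 83}
extract-min → 54; now {57, 63, 64, 65, 68, 69, 70, 71, 73, 83}
extract-min → 57; now {63, 64, 65, 68, 69, 70, 71, 73, 83}
extract-min → 63; now {64, 65, 68, 69, 70, 71, 73, 83}
insert 72 → {64, 65, 68, 69, 70, 71, 72, 73, 83}
insert 79 → {64, 65, 68, 69, 70, 71, 72, 73, 79, 83}
insert 67 → {64, 65, 67, 68, 69, 70, 71, 72, 73, 79, 83}
insert 66 → {64, 65, 66, 67, 68, 69, 70, 71, 72, 73, 79, 83}
insert 52 → {52, 64, 65, 66, 67, 68, 69, 70, 71, 72, 73, 79, 83}
insert 51 → {51, 52, 64, 65, 66, 67, 68, 69, 70, 71, 72, 73, 79, 83}
extract-min → 51; now {52, 64, 65, 66, 67, 68, 69, 70, 71, 72, 73, 79, 83}
extract-min → 52; now {64, 65, 66, 67, 68, 69, 70, 71, 72, 73, 79, 83}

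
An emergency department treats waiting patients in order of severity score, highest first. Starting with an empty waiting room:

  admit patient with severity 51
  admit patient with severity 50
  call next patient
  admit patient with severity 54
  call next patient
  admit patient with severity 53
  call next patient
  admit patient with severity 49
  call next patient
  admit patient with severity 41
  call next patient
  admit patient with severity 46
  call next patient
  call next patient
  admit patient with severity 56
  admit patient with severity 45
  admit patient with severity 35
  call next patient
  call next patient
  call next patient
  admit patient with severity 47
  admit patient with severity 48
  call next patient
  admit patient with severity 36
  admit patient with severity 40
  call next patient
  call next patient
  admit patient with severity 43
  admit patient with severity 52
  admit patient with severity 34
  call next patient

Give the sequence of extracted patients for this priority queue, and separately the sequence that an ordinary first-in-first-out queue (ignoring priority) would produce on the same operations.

insert 51 → {51}
insert 50 → {51, 50}
call next patient → 51; now {50}
insert 54 → {54, 50}
call next patient → 54; now {50}
insert 53 → {53, 50}
call next patient → 53; now {50}
insert 49 → {50, 49}
call next patient → 50; now {49}
insert 41 → {49, 41}
call next patient → 49; now {41}
insert 46 → {46, 41}
call next patient → 46; now {41}
call next patient → 41; now {}
insert 56 → {56}
insert 45 → {56, 45}
insert 35 → {56, 45, 35}
call next patient → 56; now {45, 35}
call next patient → 45; now {35}
call next patient → 35; now {}
insert 47 → {47}
insert 48 → {48, 47}
call next patient → 48; now {47}
insert 36 → {47, 36}
insert 40 → {47, 40, 36}
call next patient → 47; now {40, 36}
call next patient → 40; now {36}
insert 43 → {43, 36}
insert 52 → {52, 43, 36}
insert 34 → {52, 43, 36, 34}
call next patient → 52; now {43, 36, 34}

priority queue: [51, 54, 53, 50, 49, 46, 41, 56, 45, 35, 48, 47, 40, 52]; FIFO queue: [51, 50, 54, 53, 49, 41, 46, 56, 45, 35, 47, 48, 36, 40]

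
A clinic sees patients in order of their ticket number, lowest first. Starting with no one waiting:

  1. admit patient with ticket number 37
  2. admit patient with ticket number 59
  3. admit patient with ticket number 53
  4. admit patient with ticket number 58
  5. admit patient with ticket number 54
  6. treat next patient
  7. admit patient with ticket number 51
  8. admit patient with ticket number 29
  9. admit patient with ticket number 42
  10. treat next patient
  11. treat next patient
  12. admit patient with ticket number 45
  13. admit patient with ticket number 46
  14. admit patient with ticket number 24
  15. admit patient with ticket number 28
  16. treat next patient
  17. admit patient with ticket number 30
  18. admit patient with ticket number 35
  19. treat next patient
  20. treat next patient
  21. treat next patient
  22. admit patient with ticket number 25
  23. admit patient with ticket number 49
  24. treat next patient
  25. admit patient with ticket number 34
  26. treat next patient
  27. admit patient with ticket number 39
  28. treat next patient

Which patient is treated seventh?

insert 37 → {37}
insert 59 → {37, 59}
insert 53 → {37, 53, 59}
insert 58 → {37, 53, 58, 59}
insert 54 → {37, 53, 54, 58, 59}
treat next patient → 37; now {53, 54, 58, 59}
insert 51 → {51, 53, 54, 58, 59}
insert 29 → {29, 51, 53, 54, 58, 59}
insert 42 → {29, 42, 51, 53, 54, 58, 59}
treat next patient → 29; now {42, 51, 53, 54, 58, 59}
treat next patient → 42; now {51, 53, 54, 58, 59}
insert 45 → {45, 51, 53, 54, 58, 59}
insert 46 → {45, 46, 51, 53, 54, 58, 59}
insert 24 → {24, 45, 46, 51, 53, 54, 58, 59}
insert 28 → {24, 28, 45, 46, 51, 53, 54, 58, 59}
treat next patient → 24; now {28, 45, 46, 51, 53, 54, 58, 59}
insert 30 → {28, 30, 45, 46, 51, 53, 54, 58, 59}
insert 35 → {28, 30, 35, 45, 46, 51, 53, 54, 58, 59}
treat next patient → 28; now {30, 35, 45, 46, 51, 53, 54, 58, 59}
treat next patient → 30; now {35, 45, 46, 51, 53, 54, 58, 59}
treat next patient → 35; now {45, 46, 51, 53, 54, 58, 59}
insert 25 → {25, 45, 46, 51, 53, 54, 58, 59}
insert 49 → {25, 45, 46, 49, 51, 53, 54, 58, 59}
treat next patient → 25; now {45, 46, 49, 51, 53, 54, 58, 59}
insert 34 → {34, 45, 46, 49, 51, 53, 54, 58, 59}
treat next patient → 34; now {45, 46, 49, 51, 53, 54, 58, 59}
insert 39 → {39, 45, 46, 49, 51, 53, 54, 58, 59}
treat next patient → 39; now {45, 46, 49, 51, 53, 54, 58, 59}

35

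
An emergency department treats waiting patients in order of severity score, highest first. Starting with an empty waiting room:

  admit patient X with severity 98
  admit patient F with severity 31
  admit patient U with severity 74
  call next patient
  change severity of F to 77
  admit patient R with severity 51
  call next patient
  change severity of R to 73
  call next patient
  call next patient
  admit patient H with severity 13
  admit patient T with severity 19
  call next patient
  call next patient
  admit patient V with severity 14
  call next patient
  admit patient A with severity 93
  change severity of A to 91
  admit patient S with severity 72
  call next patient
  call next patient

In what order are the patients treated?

add X (severity 98) → {X:98}
add F (severity 31) → {X:98, F:31}
add U (severity 74) → {X:98, U:74, F:31}
call next patient → X; now {U:74, F:31}
update F to severity 77 → {F:77, U:74}
add R (severity 51) → {F:77, U:74, R:51}
call next patient → F; now {U:74, R:51}
update R to severity 73 → {U:74, R:73}
call next patient → U; now {R:73}
call next patient → R; now {}
add H (severity 13) → {H:13}
add T (severity 19) → {T:19, H:13}
call next patient → T; now {H:13}
call next patient → H; now {}
add V (severity 14) → {V:14}
call next patient → V; now {}
add A (severity 93) → {A:93}
update A to severity 91 → {A:91}
add S (severity 72) → {A:91, S:72}
call next patient → A; now {S:72}
call next patient → S; now {}

X, F, U, R, T, H, V, A, S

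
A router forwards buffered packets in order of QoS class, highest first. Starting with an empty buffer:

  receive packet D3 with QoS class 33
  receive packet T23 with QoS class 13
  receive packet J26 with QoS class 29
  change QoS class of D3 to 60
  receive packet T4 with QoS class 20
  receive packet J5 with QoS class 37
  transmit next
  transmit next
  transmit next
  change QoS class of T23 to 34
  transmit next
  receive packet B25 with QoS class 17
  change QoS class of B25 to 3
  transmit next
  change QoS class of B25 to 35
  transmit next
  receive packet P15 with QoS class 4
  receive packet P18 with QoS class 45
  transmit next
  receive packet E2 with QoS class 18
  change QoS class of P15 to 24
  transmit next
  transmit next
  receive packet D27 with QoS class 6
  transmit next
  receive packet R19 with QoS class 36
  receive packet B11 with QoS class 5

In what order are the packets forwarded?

add D3 (QoS class 33) → {D3:33}
add T23 (QoS class 13) → {D3:33, T23:13}
add J26 (QoS class 29) → {D3:33, J26:29, T23:13}
update D3 to QoS class 60 → {D3:60, J26:29, T23:13}
add T4 (QoS class 20) → {D3:60, J26:29, T4:20, T23:13}
add J5 (QoS class 37) → {D3:60, J5:37, J26:29, T4:20, T23:13}
transmit next → D3; now {J5:37, J26:29, T4:20, T23:13}
transmit next → J5; now {J26:29, T4:20, T23:13}
transmit next → J26; now {T4:20, T23:13}
update T23 to QoS class 34 → {T23:34, T4:20}
transmit next → T23; now {T4:20}
add B25 (QoS class 17) → {T4:20, B25:17}
update B25 to QoS class 3 → {T4:20, B25:3}
transmit next → T4; now {B25:3}
update B25 to QoS class 35 → {B25:35}
transmit next → B25; now {}
add P15 (QoS class 4) → {P15:4}
add P18 (QoS class 45) → {P18:45, P15:4}
transmit next → P18; now {P15:4}
add E2 (QoS class 18) → {E2:18, P15:4}
update P15 to QoS class 24 → {P15:24, E2:18}
transmit next → P15; now {E2:18}
transmit next → E2; now {}
add D27 (QoS class 6) → {D27:6}
transmit next → D27; now {}
add R19 (QoS class 36) → {R19:36}
add B11 (QoS class 5) → {R19:36, B11:5}

D3 → J5 → J26 → T23 → T4 → B25 → P18 → P15 → E2 → D27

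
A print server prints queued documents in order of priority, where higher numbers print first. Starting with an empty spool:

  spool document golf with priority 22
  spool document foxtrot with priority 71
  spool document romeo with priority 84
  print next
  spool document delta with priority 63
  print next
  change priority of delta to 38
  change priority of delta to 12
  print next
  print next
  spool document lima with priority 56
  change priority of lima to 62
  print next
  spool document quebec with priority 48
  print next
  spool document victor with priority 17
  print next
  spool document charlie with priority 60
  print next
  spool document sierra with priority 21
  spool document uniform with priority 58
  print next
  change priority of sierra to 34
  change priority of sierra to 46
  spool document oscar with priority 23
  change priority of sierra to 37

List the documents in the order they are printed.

romeo, foxtrot, golf, delta, lima, quebec, victor, charlie, uniform

add golf (priority 22) → {golf:22}
add foxtrot (priority 71) → {foxtrot:71, golf:22}
add romeo (priority 84) → {romeo:84, foxtrot:71, golf:22}
print next → romeo; now {foxtrot:71, golf:22}
add delta (priority 63) → {foxtrot:71, delta:63, golf:22}
print next → foxtrot; now {delta:63, golf:22}
update delta to priority 38 → {delta:38, golf:22}
update delta to priority 12 → {golf:22, delta:12}
print next → golf; now {delta:12}
print next → delta; now {}
add lima (priority 56) → {lima:56}
update lima to priority 62 → {lima:62}
print next → lima; now {}
add quebec (priority 48) → {quebec:48}
print next → quebec; now {}
add victor (priority 17) → {victor:17}
print next → victor; now {}
add charlie (priority 60) → {charlie:60}
print next → charlie; now {}
add sierra (priority 21) → {sierra:21}
add uniform (priority 58) → {uniform:58, sierra:21}
print next → uniform; now {sierra:21}
update sierra to priority 34 → {sierra:34}
update sierra to priority 46 → {sierra:46}
add oscar (priority 23) → {sierra:46, oscar:23}
update sierra to priority 37 → {sierra:37, oscar:23}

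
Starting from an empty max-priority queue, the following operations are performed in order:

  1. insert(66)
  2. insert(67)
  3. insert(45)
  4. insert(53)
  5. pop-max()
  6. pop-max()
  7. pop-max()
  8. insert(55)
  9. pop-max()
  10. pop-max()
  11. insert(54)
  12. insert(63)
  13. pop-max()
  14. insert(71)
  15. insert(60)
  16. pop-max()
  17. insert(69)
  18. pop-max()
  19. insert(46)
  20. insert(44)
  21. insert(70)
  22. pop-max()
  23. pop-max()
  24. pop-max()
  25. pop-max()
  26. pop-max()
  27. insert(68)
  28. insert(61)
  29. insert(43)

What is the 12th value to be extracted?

46

insert 66 → {66}
insert 67 → {67, 66}
insert 45 → {67, 66, 45}
insert 53 → {67, 66, 53, 45}
pop-max → 67; now {66, 53, 45}
pop-max → 66; now {53, 45}
pop-max → 53; now {45}
insert 55 → {55, 45}
pop-max → 55; now {45}
pop-max → 45; now {}
insert 54 → {54}
insert 63 → {63, 54}
pop-max → 63; now {54}
insert 71 → {71, 54}
insert 60 → {71, 60, 54}
pop-max → 71; now {60, 54}
insert 69 → {69, 60, 54}
pop-max → 69; now {60, 54}
insert 46 → {60, 54, 46}
insert 44 → {60, 54, 46, 44}
insert 70 → {70, 60, 54, 46, 44}
pop-max → 70; now {60, 54, 46, 44}
pop-max → 60; now {54, 46, 44}
pop-max → 54; now {46, 44}
pop-max → 46; now {44}
pop-max → 44; now {}
insert 68 → {68}
insert 61 → {68, 61}
insert 43 → {68, 61, 43}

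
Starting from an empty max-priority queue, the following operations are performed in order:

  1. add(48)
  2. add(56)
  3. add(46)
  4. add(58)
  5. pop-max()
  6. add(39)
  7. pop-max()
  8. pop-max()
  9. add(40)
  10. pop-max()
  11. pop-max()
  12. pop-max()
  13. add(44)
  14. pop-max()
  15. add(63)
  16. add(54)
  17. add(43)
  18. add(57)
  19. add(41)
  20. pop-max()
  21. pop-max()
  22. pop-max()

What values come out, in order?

58, 56, 48, 46, 40, 39, 44, 63, 57, 54

insert 48 → {48}
insert 56 → {56, 48}
insert 46 → {56, 48, 46}
insert 58 → {58, 56, 48, 46}
pop-max → 58; now {56, 48, 46}
insert 39 → {56, 48, 46, 39}
pop-max → 56; now {48, 46, 39}
pop-max → 48; now {46, 39}
insert 40 → {46, 40, 39}
pop-max → 46; now {40, 39}
pop-max → 40; now {39}
pop-max → 39; now {}
insert 44 → {44}
pop-max → 44; now {}
insert 63 → {63}
insert 54 → {63, 54}
insert 43 → {63, 54, 43}
insert 57 → {63, 57, 54, 43}
insert 41 → {63, 57, 54, 43, 41}
pop-max → 63; now {57, 54, 43, 41}
pop-max → 57; now {54, 43, 41}
pop-max → 54; now {43, 41}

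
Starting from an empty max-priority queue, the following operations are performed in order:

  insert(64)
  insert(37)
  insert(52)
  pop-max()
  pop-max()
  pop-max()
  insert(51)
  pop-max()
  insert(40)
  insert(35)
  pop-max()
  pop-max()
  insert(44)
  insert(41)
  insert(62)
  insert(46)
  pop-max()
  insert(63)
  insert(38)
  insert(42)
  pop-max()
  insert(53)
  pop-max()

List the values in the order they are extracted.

64, 52, 37, 51, 40, 35, 62, 63, 53

insert 64 → {64}
insert 37 → {64, 37}
insert 52 → {64, 52, 37}
pop-max → 64; now {52, 37}
pop-max → 52; now {37}
pop-max → 37; now {}
insert 51 → {51}
pop-max → 51; now {}
insert 40 → {40}
insert 35 → {40, 35}
pop-max → 40; now {35}
pop-max → 35; now {}
insert 44 → {44}
insert 41 → {44, 41}
insert 62 → {62, 44, 41}
insert 46 → {62, 46, 44, 41}
pop-max → 62; now {46, 44, 41}
insert 63 → {63, 46, 44, 41}
insert 38 → {63, 46, 44, 41, 38}
insert 42 → {63, 46, 44, 42, 41, 38}
pop-max → 63; now {46, 44, 42, 41, 38}
insert 53 → {53, 46, 44, 42, 41, 38}
pop-max → 53; now {46, 44, 42, 41, 38}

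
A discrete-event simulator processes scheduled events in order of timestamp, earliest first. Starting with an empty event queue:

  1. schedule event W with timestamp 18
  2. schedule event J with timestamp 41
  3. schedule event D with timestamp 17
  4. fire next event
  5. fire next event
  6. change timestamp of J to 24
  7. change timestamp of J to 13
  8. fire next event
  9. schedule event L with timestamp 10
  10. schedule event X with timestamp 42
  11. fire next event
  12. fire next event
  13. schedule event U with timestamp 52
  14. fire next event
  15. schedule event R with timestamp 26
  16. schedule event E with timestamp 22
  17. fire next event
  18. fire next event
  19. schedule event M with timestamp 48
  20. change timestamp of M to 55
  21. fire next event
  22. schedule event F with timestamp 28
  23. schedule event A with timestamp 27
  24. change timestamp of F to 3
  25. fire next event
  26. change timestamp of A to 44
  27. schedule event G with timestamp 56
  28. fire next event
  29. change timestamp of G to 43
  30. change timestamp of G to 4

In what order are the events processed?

add W (timestamp 18) → {W:18}
add J (timestamp 41) → {W:18, J:41}
add D (timestamp 17) → {D:17, W:18, J:41}
fire next event → D; now {W:18, J:41}
fire next event → W; now {J:41}
update J to timestamp 24 → {J:24}
update J to timestamp 13 → {J:13}
fire next event → J; now {}
add L (timestamp 10) → {L:10}
add X (timestamp 42) → {L:10, X:42}
fire next event → L; now {X:42}
fire next event → X; now {}
add U (timestamp 52) → {U:52}
fire next event → U; now {}
add R (timestamp 26) → {R:26}
add E (timestamp 22) → {E:22, R:26}
fire next event → E; now {R:26}
fire next event → R; now {}
add M (timestamp 48) → {M:48}
update M to timestamp 55 → {M:55}
fire next event → M; now {}
add F (timestamp 28) → {F:28}
add A (timestamp 27) → {A:27, F:28}
update F to timestamp 3 → {F:3, A:27}
fire next event → F; now {A:27}
update A to timestamp 44 → {A:44}
add G (timestamp 56) → {A:44, G:56}
fire next event → A; now {G:56}
update G to timestamp 43 → {G:43}
update G to timestamp 4 → {G:4}

D, W, J, L, X, U, E, R, M, F, A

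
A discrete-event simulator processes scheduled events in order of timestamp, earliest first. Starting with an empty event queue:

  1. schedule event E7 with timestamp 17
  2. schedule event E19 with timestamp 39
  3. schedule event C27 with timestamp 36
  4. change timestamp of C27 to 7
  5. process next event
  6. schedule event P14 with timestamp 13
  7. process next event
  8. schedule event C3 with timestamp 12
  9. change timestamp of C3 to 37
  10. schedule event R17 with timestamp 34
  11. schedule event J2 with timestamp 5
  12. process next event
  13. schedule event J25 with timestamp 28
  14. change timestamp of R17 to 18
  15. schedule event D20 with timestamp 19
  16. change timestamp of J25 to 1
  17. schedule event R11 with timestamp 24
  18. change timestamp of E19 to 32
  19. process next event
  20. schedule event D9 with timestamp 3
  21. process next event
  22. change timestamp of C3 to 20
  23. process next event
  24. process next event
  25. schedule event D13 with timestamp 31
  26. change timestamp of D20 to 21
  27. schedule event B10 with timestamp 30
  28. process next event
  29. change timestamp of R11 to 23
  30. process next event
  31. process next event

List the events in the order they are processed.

C27, P14, J2, J25, D9, E7, R17, C3, D20, R11

add E7 (timestamp 17) → {E7:17}
add E19 (timestamp 39) → {E7:17, E19:39}
add C27 (timestamp 36) → {E7:17, C27:36, E19:39}
update C27 to timestamp 7 → {C27:7, E7:17, E19:39}
process next event → C27; now {E7:17, E19:39}
add P14 (timestamp 13) → {P14:13, E7:17, E19:39}
process next event → P14; now {E7:17, E19:39}
add C3 (timestamp 12) → {C3:12, E7:17, E19:39}
update C3 to timestamp 37 → {E7:17, C3:37, E19:39}
add R17 (timestamp 34) → {E7:17, R17:34, C3:37, E19:39}
add J2 (timestamp 5) → {J2:5, E7:17, R17:34, C3:37, E19:39}
process next event → J2; now {E7:17, R17:34, C3:37, E19:39}
add J25 (timestamp 28) → {E7:17, J25:28, R17:34, C3:37, E19:39}
update R17 to timestamp 18 → {E7:17, R17:18, J25:28, C3:37, E19:39}
add D20 (timestamp 19) → {E7:17, R17:18, D20:19, J25:28, C3:37, E19:39}
update J25 to timestamp 1 → {J25:1, E7:17, R17:18, D20:19, C3:37, E19:39}
add R11 (timestamp 24) → {J25:1, E7:17, R17:18, D20:19, R11:24, C3:37, E19:39}
update E19 to timestamp 32 → {J25:1, E7:17, R17:18, D20:19, R11:24, E19:32, C3:37}
process next event → J25; now {E7:17, R17:18, D20:19, R11:24, E19:32, C3:37}
add D9 (timestamp 3) → {D9:3, E7:17, R17:18, D20:19, R11:24, E19:32, C3:37}
process next event → D9; now {E7:17, R17:18, D20:19, R11:24, E19:32, C3:37}
update C3 to timestamp 20 → {E7:17, R17:18, D20:19, C3:20, R11:24, E19:32}
process next event → E7; now {R17:18, D20:19, C3:20, R11:24, E19:32}
process next event → R17; now {D20:19, C3:20, R11:24, E19:32}
add D13 (timestamp 31) → {D20:19, C3:20, R11:24, D13:31, E19:32}
update D20 to timestamp 21 → {C3:20, D20:21, R11:24, D13:31, E19:32}
add B10 (timestamp 30) → {C3:20, D20:21, R11:24, B10:30, D13:31, E19:32}
process next event → C3; now {D20:21, R11:24, B10:30, D13:31, E19:32}
update R11 to timestamp 23 → {D20:21, R11:23, B10:30, D13:31, E19:32}
process next event → D20; now {R11:23, B10:30, D13:31, E19:32}
process next event → R11; now {B10:30, D13:31, E19:32}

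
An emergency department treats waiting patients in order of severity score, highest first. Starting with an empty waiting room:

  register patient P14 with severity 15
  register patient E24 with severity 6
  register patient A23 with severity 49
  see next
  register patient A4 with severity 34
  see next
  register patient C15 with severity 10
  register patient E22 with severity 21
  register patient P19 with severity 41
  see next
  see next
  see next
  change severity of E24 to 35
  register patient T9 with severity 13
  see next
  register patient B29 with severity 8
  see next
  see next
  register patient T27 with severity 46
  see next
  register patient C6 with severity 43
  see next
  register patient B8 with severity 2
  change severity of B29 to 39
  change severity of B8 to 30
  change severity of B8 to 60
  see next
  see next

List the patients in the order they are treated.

A23 → A4 → P19 → E22 → P14 → E24 → T9 → C15 → T27 → C6 → B8 → B29

add P14 (severity 15) → {P14:15}
add E24 (severity 6) → {P14:15, E24:6}
add A23 (severity 49) → {A23:49, P14:15, E24:6}
see next → A23; now {P14:15, E24:6}
add A4 (severity 34) → {A4:34, P14:15, E24:6}
see next → A4; now {P14:15, E24:6}
add C15 (severity 10) → {P14:15, C15:10, E24:6}
add E22 (severity 21) → {E22:21, P14:15, C15:10, E24:6}
add P19 (severity 41) → {P19:41, E22:21, P14:15, C15:10, E24:6}
see next → P19; now {E22:21, P14:15, C15:10, E24:6}
see next → E22; now {P14:15, C15:10, E24:6}
see next → P14; now {C15:10, E24:6}
update E24 to severity 35 → {E24:35, C15:10}
add T9 (severity 13) → {E24:35, T9:13, C15:10}
see next → E24; now {T9:13, C15:10}
add B29 (severity 8) → {T9:13, C15:10, B29:8}
see next → T9; now {C15:10, B29:8}
see next → C15; now {B29:8}
add T27 (severity 46) → {T27:46, B29:8}
see next → T27; now {B29:8}
add C6 (severity 43) → {C6:43, B29:8}
see next → C6; now {B29:8}
add B8 (severity 2) → {B29:8, B8:2}
update B29 to severity 39 → {B29:39, B8:2}
update B8 to severity 30 → {B29:39, B8:30}
update B8 to severity 60 → {B8:60, B29:39}
see next → B8; now {B29:39}
see next → B29; now {}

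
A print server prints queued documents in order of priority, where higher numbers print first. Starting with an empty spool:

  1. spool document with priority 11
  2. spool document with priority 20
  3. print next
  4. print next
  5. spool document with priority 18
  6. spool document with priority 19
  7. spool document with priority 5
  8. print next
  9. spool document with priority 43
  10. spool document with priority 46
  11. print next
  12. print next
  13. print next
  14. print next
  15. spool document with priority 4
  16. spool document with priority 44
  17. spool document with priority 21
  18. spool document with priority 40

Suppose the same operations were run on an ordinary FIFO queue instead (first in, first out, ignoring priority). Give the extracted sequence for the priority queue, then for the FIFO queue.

insert 11 → {11}
insert 20 → {20, 11}
print next → 20; now {11}
print next → 11; now {}
insert 18 → {18}
insert 19 → {19, 18}
insert 5 → {19, 18, 5}
print next → 19; now {18, 5}
insert 43 → {43, 18, 5}
insert 46 → {46, 43, 18, 5}
print next → 46; now {43, 18, 5}
print next → 43; now {18, 5}
print next → 18; now {5}
print next → 5; now {}
insert 4 → {4}
insert 44 → {44, 4}
insert 21 → {44, 21, 4}
insert 40 → {44, 40, 21, 4}

priority queue: 20, 11, 19, 46, 43, 18, 5; FIFO queue: [11, 20, 18, 19, 5, 43, 46]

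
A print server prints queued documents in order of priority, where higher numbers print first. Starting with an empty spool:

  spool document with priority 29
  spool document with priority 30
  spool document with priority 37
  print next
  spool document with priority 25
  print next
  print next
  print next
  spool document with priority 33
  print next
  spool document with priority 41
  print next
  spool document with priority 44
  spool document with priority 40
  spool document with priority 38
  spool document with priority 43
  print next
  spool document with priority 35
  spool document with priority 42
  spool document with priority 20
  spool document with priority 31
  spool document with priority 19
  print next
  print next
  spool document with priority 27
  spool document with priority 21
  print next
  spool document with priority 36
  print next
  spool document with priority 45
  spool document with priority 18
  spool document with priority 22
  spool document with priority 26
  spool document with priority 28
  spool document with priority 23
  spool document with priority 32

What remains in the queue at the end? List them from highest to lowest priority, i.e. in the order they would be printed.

45 → 36 → 35 → 32 → 31 → 28 → 27 → 26 → 23 → 22 → 21 → 20 → 19 → 18

insert 29 → {29}
insert 30 → {30, 29}
insert 37 → {37, 30, 29}
print next → 37; now {30, 29}
insert 25 → {30, 29, 25}
print next → 30; now {29, 25}
print next → 29; now {25}
print next → 25; now {}
insert 33 → {33}
print next → 33; now {}
insert 41 → {41}
print next → 41; now {}
insert 44 → {44}
insert 40 → {44, 40}
insert 38 → {44, 40, 38}
insert 43 → {44, 43, 40, 38}
print next → 44; now {43, 40, 38}
insert 35 → {43, 40, 38, 35}
insert 42 → {43, 42, 40, 38, 35}
insert 20 → {43, 42, 40, 38, 35, 20}
insert 31 → {43, 42, 40, 38, 35, 31, 20}
insert 19 → {43, 42, 40, 38, 35, 31, 20, 19}
print next → 43; now {42, 40, 38, 35, 31, 20, 19}
print next → 42; now {40, 38, 35, 31, 20, 19}
insert 27 → {40, 38, 35, 31, 27, 20, 19}
insert 21 → {40, 38, 35, 31, 27, 21, 20, 19}
print next → 40; now {38, 35, 31, 27, 21, 20, 19}
insert 36 → {38, 36, 35, 31, 27, 21, 20, 19}
print next → 38; now {36, 35, 31, 27, 21, 20, 19}
insert 45 → {45, 36, 35, 31, 27, 21, 20, 19}
insert 18 → {45, 36, 35, 31, 27, 21, 20, 19, 18}
insert 22 → {45, 36, 35, 31, 27, 22, 21, 20, 19, 18}
insert 26 → {45, 36, 35, 31, 27, 26, 22, 21, 20, 19, 18}
insert 28 → {45, 36, 35, 31, 28, 27, 26, 22, 21, 20, 19, 18}
insert 23 → {45, 36, 35, 31, 28, 27, 26, 23, 22, 21, 20, 19, 18}
insert 32 → {45, 36, 35, 32, 31, 28, 27, 26, 23, 22, 21, 20, 19, 18}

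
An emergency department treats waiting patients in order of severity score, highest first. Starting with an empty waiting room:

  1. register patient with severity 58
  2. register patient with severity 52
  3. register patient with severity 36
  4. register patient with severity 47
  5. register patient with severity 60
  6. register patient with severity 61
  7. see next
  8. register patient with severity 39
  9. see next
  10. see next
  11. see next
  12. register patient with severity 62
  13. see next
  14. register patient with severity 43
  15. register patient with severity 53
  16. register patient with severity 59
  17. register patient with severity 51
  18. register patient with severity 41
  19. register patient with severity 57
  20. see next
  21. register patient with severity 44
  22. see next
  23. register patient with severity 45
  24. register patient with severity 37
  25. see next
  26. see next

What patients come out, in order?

61 → 60 → 58 → 52 → 62 → 59 → 57 → 53 → 51

insert 58 → {58}
insert 52 → {58, 52}
insert 36 → {58, 52, 36}
insert 47 → {58, 52, 47, 36}
insert 60 → {60, 58, 52, 47, 36}
insert 61 → {61, 60, 58, 52, 47, 36}
see next → 61; now {60, 58, 52, 47, 36}
insert 39 → {60, 58, 52, 47, 39, 36}
see next → 60; now {58, 52, 47, 39, 36}
see next → 58; now {52, 47, 39, 36}
see next → 52; now {47, 39, 36}
insert 62 → {62, 47, 39, 36}
see next → 62; now {47, 39, 36}
insert 43 → {47, 43, 39, 36}
insert 53 → {53, 47, 43, 39, 36}
insert 59 → {59, 53, 47, 43, 39, 36}
insert 51 → {59, 53, 51, 47, 43, 39, 36}
insert 41 → {59, 53, 51, 47, 43, 41, 39, 36}
insert 57 → {59, 57, 53, 51, 47, 43, 41, 39, 36}
see next → 59; now {57, 53, 51, 47, 43, 41, 39, 36}
insert 44 → {57, 53, 51, 47, 44, 43, 41, 39, 36}
see next → 57; now {53, 51, 47, 44, 43, 41, 39, 36}
insert 45 → {53, 51, 47, 45, 44, 43, 41, 39, 36}
insert 37 → {53, 51, 47, 45, 44, 43, 41, 39, 37, 36}
see next → 53; now {51, 47, 45, 44, 43, 41, 39, 37, 36}
see next → 51; now {47, 45, 44, 43, 41, 39, 37, 36}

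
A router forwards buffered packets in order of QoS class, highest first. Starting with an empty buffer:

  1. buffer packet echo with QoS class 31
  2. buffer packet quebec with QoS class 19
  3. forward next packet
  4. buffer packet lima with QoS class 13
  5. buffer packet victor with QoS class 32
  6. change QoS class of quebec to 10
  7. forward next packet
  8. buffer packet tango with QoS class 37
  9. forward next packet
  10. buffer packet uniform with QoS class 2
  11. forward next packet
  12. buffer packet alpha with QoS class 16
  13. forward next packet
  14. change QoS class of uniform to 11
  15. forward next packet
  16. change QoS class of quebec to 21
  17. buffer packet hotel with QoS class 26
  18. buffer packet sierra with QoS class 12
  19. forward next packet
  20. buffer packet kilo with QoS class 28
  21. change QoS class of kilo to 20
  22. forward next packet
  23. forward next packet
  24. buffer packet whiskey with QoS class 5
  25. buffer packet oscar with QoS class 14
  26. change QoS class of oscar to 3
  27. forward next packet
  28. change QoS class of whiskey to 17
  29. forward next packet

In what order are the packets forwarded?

add echo (QoS class 31) → {echo:31}
add quebec (QoS class 19) → {echo:31, quebec:19}
forward next packet → echo; now {quebec:19}
add lima (QoS class 13) → {quebec:19, lima:13}
add victor (QoS class 32) → {victor:32, quebec:19, lima:13}
update quebec to QoS class 10 → {victor:32, lima:13, quebec:10}
forward next packet → victor; now {lima:13, quebec:10}
add tango (QoS class 37) → {tango:37, lima:13, quebec:10}
forward next packet → tango; now {lima:13, quebec:10}
add uniform (QoS class 2) → {lima:13, quebec:10, uniform:2}
forward next packet → lima; now {quebec:10, uniform:2}
add alpha (QoS class 16) → {alpha:16, quebec:10, uniform:2}
forward next packet → alpha; now {quebec:10, uniform:2}
update uniform to QoS class 11 → {uniform:11, quebec:10}
forward next packet → uniform; now {quebec:10}
update quebec to QoS class 21 → {quebec:21}
add hotel (QoS class 26) → {hotel:26, quebec:21}
add sierra (QoS class 12) → {hotel:26, quebec:21, sierra:12}
forward next packet → hotel; now {quebec:21, sierra:12}
add kilo (QoS class 28) → {kilo:28, quebec:21, sierra:12}
update kilo to QoS class 20 → {quebec:21, kilo:20, sierra:12}
forward next packet → quebec; now {kilo:20, sierra:12}
forward next packet → kilo; now {sierra:12}
add whiskey (QoS class 5) → {sierra:12, whiskey:5}
add oscar (QoS class 14) → {oscar:14, sierra:12, whiskey:5}
update oscar to QoS class 3 → {sierra:12, whiskey:5, oscar:3}
forward next packet → sierra; now {whiskey:5, oscar:3}
update whiskey to QoS class 17 → {whiskey:17, oscar:3}
forward next packet → whiskey; now {oscar:3}

echo → victor → tango → lima → alpha → uniform → hotel → quebec → kilo → sierra → whiskey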